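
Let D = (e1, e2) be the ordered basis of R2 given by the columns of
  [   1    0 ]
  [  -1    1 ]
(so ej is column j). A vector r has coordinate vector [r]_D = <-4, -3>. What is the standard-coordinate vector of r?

<-4, 1>

By definition r = -4e1 - 3e2.
Summing componentwise gives <-4, 1>.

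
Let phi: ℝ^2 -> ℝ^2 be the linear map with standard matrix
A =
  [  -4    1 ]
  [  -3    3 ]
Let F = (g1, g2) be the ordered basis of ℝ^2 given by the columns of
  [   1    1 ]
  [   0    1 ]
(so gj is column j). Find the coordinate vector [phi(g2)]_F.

(-3, 0)

Compute phi(g2) = A g2 = (-3, 0) in standard coordinates.
Then write this in F-coordinates: solve for y in y_1 g1 + y_2 g2 = (-3, 0).
This gives y = (-3, 0), which is column 2 of [phi]_F.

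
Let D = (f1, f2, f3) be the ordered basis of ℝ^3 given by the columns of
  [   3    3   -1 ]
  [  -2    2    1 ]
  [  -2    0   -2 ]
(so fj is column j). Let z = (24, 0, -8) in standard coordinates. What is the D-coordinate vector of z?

[z]_D is the unique c with M c = z, where M has columns f1, ..., f3.
Gaussian elimination on [M | z] yields c = (4, 4, 0).
Check: 4f1 + 4f2 + 0·f3 = (24, 0, -8).

(4, 4, 0)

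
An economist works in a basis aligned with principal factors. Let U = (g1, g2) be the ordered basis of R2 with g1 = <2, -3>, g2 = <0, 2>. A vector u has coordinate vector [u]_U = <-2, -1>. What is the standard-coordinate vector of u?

By definition u = -2g1 - g2.
Summing componentwise gives <-4, 4>.

<-4, 4>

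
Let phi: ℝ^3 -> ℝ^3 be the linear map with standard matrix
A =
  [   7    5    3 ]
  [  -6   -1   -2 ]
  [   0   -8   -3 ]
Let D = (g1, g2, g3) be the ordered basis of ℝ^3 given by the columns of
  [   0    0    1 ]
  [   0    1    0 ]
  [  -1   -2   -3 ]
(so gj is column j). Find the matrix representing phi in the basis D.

[[2, -1, -3], [2, 3, 0], [-3, -1, -2]]

Let P have columns g1, ..., g3. Then [phi]_D = P^(-1) A P.
Here det P = 1, so P^(-1) is integer; computing A P first and then P^(-1)(A P) gives [[2, -1, -3], [2, 3, 0], [-3, -1, -2]].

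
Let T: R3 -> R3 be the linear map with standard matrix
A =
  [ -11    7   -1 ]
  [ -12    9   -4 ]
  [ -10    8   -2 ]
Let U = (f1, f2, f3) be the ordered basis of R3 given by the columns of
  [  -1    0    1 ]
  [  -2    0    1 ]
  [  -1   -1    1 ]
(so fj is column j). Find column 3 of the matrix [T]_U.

Compute T(f3) = A f3 = <-5, -7, -4> in standard coordinates.
Then write this in U-coordinates: solve for y in y_1 f1 + ... + y_3 f3 = <-5, -7, -4>.
This gives y = <2, -1, -3>, which is column 3 of [T]_U.

<2, -1, -3>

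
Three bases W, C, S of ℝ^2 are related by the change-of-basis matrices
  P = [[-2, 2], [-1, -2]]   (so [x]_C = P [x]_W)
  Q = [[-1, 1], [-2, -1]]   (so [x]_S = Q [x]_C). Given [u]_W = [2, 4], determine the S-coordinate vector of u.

[-14, 2]

First [u]_C = P [u]_W = [4, -10].
Then [u]_S = Q [u]_C = [-14, 2].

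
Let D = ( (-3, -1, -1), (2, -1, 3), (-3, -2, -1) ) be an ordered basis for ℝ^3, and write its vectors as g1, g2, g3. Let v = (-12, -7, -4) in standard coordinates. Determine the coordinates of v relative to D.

Write v = c_1 g1 + ... + c_3 g3 and solve for the c_i.
Solving this 3x3 system gives c = (1, 0, 3).
Check: g1 + 0·g2 + 3g3 = (-12, -7, -4).

(1, 0, 3)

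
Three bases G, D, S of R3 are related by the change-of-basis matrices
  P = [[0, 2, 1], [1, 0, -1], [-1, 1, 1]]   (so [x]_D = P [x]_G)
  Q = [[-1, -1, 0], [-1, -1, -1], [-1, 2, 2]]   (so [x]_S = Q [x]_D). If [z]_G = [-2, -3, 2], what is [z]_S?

Composing the changes, [z]_S = Q P [z]_G.
Q P = [[-1, -2, 0], [0, -3, -1], [0, 0, -1]]; applying this to [-2, -3, 2] gives [8, 7, -2].

[8, 7, -2]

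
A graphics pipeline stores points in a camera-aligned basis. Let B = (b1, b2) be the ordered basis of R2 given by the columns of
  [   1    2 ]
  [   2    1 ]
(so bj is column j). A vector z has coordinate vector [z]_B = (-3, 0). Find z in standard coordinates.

By definition z = -3b1 + 0·b2.
Summing componentwise gives (-3, -6).

(-3, -6)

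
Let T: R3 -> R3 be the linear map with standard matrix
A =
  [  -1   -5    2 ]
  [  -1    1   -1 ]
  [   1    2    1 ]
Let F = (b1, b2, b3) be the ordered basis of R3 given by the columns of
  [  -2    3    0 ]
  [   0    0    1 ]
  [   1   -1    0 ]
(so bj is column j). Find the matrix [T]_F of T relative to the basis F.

[[1, 1, 1], [2, -1, -1], [1, -2, 1]]

Let P have columns b1, ..., b3. Then [T]_F = P^(-1) A P.
Here det P = 1, so P^(-1) is integer; computing A P first and then P^(-1)(A P) gives [[1, 1, 1], [2, -1, -1], [1, -2, 1]].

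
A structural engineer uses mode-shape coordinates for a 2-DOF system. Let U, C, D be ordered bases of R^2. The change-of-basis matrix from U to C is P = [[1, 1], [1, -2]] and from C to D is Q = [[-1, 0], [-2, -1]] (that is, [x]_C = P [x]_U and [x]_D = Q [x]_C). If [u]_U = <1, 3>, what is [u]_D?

<-4, -3>

Apply P to get C-coordinates <4, -5>, then Q to get D-coordinates.
The result is [u]_D = <-4, -3>.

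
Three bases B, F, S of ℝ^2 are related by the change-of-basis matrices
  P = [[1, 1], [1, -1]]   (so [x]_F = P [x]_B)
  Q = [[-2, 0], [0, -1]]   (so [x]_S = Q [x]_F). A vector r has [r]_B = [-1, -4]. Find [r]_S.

[10, -3]

Composing the changes, [r]_S = Q P [r]_B.
Q P = [[-2, -2], [-1, 1]]; applying this to [-1, -4] gives [10, -3].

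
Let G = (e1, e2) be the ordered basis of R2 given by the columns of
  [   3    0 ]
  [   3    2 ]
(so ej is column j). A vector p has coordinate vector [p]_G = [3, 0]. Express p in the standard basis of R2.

The coordinates say p = 3e1 + 0·e2; adding the scaled basis vectors gives [9, 9].

[9, 9]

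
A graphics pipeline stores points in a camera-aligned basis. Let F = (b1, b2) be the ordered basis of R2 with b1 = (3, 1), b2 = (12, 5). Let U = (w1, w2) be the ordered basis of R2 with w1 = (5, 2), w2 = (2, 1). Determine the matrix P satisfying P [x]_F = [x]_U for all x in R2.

[[1, 2], [-1, 1]]

Let M have columns bj and N have columns wj. Then for every x, N [x]_U = x = M [x]_F, so P = N^(-1) M.
Since det N = 1, N^(-1) has integer entries; multiplying gives P = [[1, 2], [-1, 1]].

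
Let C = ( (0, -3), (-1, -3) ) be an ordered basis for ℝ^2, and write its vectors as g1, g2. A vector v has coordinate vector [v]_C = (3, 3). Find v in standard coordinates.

By definition v = 3g1 + 3g2.
Summing componentwise gives (-3, -18).

(-3, -18)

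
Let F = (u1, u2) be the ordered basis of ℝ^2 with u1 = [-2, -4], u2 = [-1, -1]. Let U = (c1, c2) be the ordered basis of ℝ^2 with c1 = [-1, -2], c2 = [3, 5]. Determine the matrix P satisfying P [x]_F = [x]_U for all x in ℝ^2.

[[2, -2], [0, -1]]

Column j of P is [uj]_U, since P maps F-coordinates to U-coordinates.
Expressing u1 in U: u1 = 2c1 + 0·c2, so column 1 of P is [2, 0].
Doing the same for each uj gives P = [[2, -2], [0, -1]].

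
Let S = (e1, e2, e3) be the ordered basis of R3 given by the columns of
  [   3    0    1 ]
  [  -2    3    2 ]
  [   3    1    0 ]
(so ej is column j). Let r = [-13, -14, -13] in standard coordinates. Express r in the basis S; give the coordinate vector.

Write r = c_1 e1 + ... + c_3 e3 and solve for the c_i.
Gaussian elimination on [M | r] yields c = (-3, -4, -4).
Check: -3e1 - 4e2 - 4e3 = [-13, -14, -13].

[-3, -4, -4]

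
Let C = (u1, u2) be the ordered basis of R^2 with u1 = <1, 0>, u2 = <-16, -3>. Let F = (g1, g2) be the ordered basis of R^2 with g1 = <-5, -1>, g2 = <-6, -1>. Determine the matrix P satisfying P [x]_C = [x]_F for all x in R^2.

[[1, 2], [-1, 1]]

Column j of P is [uj]_F, since P maps C-coordinates to F-coordinates.
Expressing u1 in F: u1 = g1 - g2, so column 1 of P is <1, -1>.
Doing the same for each uj gives P = [[1, 2], [-1, 1]].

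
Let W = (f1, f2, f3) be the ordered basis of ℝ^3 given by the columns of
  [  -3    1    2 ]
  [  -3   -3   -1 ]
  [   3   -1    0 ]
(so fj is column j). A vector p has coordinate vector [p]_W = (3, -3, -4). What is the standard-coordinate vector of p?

(-20, 4, 12)

By definition p = 3f1 - 3f2 - 4f3.
Summing componentwise gives (-20, 4, 12).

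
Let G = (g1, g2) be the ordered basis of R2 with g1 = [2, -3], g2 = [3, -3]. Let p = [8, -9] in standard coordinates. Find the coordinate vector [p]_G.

We seek scalars with c_1 g1 + c_2 g2 = p; equivalently solve M c = p where the columns of M are g1, g2.
System: 2c_1 + 3c_2 = 8, -3c_1 - 3c_2 = -9; solving gives c_1 = 1, c_2 = 2.
Check: g1 + 2g2 = [8, -9].

[1, 2]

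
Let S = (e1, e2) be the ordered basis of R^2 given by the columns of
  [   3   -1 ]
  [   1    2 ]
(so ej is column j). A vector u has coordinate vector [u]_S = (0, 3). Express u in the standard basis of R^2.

The coordinates say u = 0·e1 + 3e2; adding the scaled basis vectors gives (-3, 6).

(-3, 6)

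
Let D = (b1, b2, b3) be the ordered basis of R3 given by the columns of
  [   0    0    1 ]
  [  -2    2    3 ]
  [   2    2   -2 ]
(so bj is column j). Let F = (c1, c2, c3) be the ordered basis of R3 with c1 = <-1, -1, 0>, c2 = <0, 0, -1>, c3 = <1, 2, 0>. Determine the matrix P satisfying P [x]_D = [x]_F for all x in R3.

Take x = bj: its D-coordinates are the j-th standard unit vector, so P e_j — column j of P — equals [bj]_F.
b1 = -2c1 - 2c2 - 2c3, giving column 1 = <-2, -2, -2>; repeating for each j gives P = [[-2, 2, 1], [-2, -2, 2], [-2, 2, 2]].

[[-2, 2, 1], [-2, -2, 2], [-2, 2, 2]]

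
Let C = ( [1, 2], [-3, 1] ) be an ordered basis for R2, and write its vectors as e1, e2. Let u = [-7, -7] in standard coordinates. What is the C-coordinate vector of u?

We seek scalars with c_1 e1 + c_2 e2 = u; equivalently solve M c = u where the columns of M are e1, e2.
System: c_1 - 3c_2 = -7, 2c_1 + c_2 = -7; solving gives c_1 = -4, c_2 = 1.
Check: -4e1 + e2 = [-7, -7].

[-4, 1]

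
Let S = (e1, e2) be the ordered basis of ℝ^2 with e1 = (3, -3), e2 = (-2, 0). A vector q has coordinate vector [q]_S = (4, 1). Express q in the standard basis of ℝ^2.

(10, -12)

q = M [q]_S, where M has columns e1, e2.
Carrying out the matrix-vector product, q = (10, -12).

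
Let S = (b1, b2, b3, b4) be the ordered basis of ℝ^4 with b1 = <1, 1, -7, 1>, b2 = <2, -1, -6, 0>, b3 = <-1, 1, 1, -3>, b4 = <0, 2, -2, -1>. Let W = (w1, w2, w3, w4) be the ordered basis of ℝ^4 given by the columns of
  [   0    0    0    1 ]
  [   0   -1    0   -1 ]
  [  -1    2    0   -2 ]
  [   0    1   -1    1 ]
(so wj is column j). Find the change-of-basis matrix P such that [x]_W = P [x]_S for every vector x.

[[1, 0, 1, -2], [-2, -1, 0, -2], [-2, 1, 2, -1], [1, 2, -1, 0]]

Let M have columns bj and N have columns wj. Then for every x, N [x]_W = x = M [x]_S, so P = N^(-1) M.
Since det N = -1, N^(-1) has integer entries; multiplying gives P = [[1, 0, 1, -2], [-2, -1, 0, -2], [-2, 1, 2, -1], [1, 2, -1, 0]].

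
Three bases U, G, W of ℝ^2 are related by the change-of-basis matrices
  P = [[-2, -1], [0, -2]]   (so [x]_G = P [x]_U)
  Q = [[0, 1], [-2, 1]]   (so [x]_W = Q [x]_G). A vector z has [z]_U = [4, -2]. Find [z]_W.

Apply P to get G-coordinates [-6, 4], then Q to get W-coordinates.
The result is [z]_W = [4, 16].

[4, 16]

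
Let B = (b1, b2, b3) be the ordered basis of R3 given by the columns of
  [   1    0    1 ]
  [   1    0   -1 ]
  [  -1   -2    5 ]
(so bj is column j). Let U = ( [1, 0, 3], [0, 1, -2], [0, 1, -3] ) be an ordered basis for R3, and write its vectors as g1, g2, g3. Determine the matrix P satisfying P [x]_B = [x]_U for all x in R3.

[[1, 0, 1], [-1, -2, -1], [2, 2, 0]]

Take x = bj: its B-coordinates are the j-th standard unit vector, so P e_j — column j of P — equals [bj]_U.
b1 = g1 - g2 + 2g3, giving column 1 = [1, -1, 2]; repeating for each j gives P = [[1, 0, 1], [-1, -2, -1], [2, 2, 0]].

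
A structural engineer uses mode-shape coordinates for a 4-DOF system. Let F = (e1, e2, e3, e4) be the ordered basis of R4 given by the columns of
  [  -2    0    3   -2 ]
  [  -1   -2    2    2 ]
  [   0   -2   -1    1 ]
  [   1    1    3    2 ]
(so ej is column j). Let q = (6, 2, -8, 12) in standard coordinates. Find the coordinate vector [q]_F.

[q]_F is the unique c with M c = q, where M has columns e1, ..., e4.
Gaussian elimination on [M | q] yields c = (-2, 4, 2, 2).
Check: -2e1 + 4e2 + 2e3 + 2e4 = (6, 2, -8, 12).

(-2, 4, 2, 2)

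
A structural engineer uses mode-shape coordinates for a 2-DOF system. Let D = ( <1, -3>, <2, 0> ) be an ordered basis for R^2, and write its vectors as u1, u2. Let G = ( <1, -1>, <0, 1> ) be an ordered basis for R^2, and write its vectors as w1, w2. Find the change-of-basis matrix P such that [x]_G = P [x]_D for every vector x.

Let M have columns uj and N have columns wj. Then for every x, N [x]_G = x = M [x]_D, so P = N^(-1) M.
Since det N = 1, N^(-1) has integer entries; multiplying gives P = [[1, 2], [-2, 2]].

[[1, 2], [-2, 2]]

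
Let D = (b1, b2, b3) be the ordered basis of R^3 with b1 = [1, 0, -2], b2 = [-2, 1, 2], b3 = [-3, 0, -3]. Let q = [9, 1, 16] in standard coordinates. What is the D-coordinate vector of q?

[-1, 1, -4]

We seek scalars with c_1 b1 + ... + c_3 b3 = q; equivalently solve M c = q where the columns of M are b1, ..., b3.
Row-reducing the augmented matrix [M | q] gives c = (-1, 1, -4).
Check: -b1 + b2 - 4b3 = [9, 1, 16].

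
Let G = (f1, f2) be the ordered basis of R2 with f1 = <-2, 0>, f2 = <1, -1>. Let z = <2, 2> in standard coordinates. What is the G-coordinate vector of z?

<-2, -2>

[z]_G is the unique c with M c = z, where M has columns f1, f2.
System: -2c_1 + c_2 = 2, 0c_1 - c_2 = 2; solving gives c_1 = -2, c_2 = -2.
Check: -2f1 - 2f2 = <2, 2>.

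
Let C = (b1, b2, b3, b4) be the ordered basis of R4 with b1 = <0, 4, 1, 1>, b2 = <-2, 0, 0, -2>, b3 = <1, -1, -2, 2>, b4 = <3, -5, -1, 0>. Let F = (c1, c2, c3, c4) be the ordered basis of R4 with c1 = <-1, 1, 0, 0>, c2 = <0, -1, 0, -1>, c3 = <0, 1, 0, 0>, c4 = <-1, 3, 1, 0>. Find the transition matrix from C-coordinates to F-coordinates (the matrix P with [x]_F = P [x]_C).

Take x = bj: its C-coordinates are the j-th standard unit vector, so P e_j — column j of P — equals [bj]_F.
b1 = -c1 - c2 + c3 + c4, giving column 1 = <-1, -1, 1, 1>; repeating for each j gives P = [[-1, 2, 1, -2], [-1, 2, -2, 0], [1, 0, 2, 0], [1, 0, -2, -1]].

[[-1, 2, 1, -2], [-1, 2, -2, 0], [1, 0, 2, 0], [1, 0, -2, -1]]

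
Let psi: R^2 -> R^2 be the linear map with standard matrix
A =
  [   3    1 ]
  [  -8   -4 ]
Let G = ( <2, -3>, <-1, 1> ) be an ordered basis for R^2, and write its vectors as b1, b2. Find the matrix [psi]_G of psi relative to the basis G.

[[1, -2], [-1, -2]]

The j-th column of [psi]_G is [psi(bj)]_G.
psi(b1) = A b1 = <3, -4> = b1 - b2, so column 1 is <1, -1>.
Repeating for b2 and assembling the columns gives [[1, -2], [-1, -2]].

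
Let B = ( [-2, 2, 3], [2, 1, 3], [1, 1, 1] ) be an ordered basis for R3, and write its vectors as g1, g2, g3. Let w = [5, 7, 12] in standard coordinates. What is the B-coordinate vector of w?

[1, 2, 3]

Write w = c_1 g1 + ... + c_3 g3 and solve for the c_i.
Solving this 3x3 system gives c = (1, 2, 3).
Check: g1 + 2g2 + 3g3 = [5, 7, 12].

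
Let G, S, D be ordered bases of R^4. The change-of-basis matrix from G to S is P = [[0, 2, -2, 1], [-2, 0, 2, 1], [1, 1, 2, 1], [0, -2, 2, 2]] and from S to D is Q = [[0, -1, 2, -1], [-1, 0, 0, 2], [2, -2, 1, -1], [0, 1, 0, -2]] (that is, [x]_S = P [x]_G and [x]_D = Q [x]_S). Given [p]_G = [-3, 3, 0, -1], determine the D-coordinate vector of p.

[1, -21, 7, 21]

First [p]_S = P [p]_G = [5, 5, -1, -8].
Then [p]_D = Q [p]_S = [1, -21, 7, 21].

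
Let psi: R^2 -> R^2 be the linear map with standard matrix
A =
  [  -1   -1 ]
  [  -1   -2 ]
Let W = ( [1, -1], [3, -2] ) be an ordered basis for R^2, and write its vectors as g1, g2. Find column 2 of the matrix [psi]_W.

[-1, 0]

Column 2 of [psi]_W is the W-coordinate vector of psi(g2).
In standard coordinates psi(g2) = A g2 = [-1, 1].
Converting to W: [-1, 1] = -g1 + 0·g2, so the coordinate vector is [-1, 0].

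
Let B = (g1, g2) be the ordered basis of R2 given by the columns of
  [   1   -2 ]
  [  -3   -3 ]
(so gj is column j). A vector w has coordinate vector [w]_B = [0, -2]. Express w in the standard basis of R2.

[4, 6]

w = M [w]_B, where M has columns g1, g2.
Carrying out the matrix-vector product, w = [4, 6].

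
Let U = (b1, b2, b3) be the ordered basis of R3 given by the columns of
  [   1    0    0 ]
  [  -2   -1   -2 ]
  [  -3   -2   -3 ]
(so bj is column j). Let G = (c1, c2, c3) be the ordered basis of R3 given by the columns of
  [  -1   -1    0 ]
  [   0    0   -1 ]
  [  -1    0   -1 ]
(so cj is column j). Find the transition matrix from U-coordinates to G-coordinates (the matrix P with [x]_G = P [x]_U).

Take x = bj: its U-coordinates are the j-th standard unit vector, so P e_j — column j of P — equals [bj]_G.
b1 = c1 - 2c2 + 2c3, giving column 1 = <1, -2, 2>; repeating for each j gives P = [[1, 1, 1], [-2, -1, -1], [2, 1, 2]].

[[1, 1, 1], [-2, -1, -1], [2, 1, 2]]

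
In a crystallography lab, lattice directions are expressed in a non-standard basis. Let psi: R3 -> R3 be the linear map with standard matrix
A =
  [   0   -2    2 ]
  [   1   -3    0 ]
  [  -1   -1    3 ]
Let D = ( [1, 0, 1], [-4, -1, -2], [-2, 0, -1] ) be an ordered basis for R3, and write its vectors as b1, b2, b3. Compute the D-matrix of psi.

[[2, 0, 0], [-1, 1, 2], [2, -1, -3]]

Let P have columns b1, ..., b3. Then [psi]_D = P^(-1) A P.
Here det P = -1, so P^(-1) is integer; computing A P first and then P^(-1)(A P) gives [[2, 0, 0], [-1, 1, 2], [2, -1, -3]].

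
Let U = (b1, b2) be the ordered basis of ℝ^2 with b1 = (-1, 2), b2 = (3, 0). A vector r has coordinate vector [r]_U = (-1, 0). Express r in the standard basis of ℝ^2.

(1, -2)

r = M [r]_U, where M has columns b1, b2.
Carrying out the matrix-vector product, r = (1, -2).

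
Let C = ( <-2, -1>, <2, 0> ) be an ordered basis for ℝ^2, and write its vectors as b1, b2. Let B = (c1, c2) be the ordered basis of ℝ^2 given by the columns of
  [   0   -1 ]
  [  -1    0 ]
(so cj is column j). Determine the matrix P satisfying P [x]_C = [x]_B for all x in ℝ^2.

Column j of P is [bj]_B, since P maps C-coordinates to B-coordinates.
Expressing b1 in B: b1 = c1 + 2c2, so column 1 of P is <1, 2>.
Doing the same for each bj gives P = [[1, 0], [2, -2]].

[[1, 0], [2, -2]]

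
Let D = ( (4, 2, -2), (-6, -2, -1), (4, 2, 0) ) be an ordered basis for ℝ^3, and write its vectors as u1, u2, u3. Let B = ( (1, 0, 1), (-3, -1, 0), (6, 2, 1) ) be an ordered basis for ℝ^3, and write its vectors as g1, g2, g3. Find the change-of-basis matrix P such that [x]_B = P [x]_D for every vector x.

Column j of P is [uj]_B, since P maps D-coordinates to B-coordinates.
Expressing u1 in B: u1 = -2g1 - 2g2 + 0·g3, so column 1 of P is (-2, -2, 0).
Doing the same for each uj gives P = [[-2, 0, -2], [-2, 0, 2], [0, -1, 2]].

[[-2, 0, -2], [-2, 0, 2], [0, -1, 2]]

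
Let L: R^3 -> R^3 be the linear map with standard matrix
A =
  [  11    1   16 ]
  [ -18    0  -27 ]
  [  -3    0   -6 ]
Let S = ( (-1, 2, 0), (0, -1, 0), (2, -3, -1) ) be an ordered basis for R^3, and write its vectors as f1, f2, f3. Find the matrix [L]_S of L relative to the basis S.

With P the matrix whose columns are f1, ..., f3, [L]_S = P^(-1) A P.
Column by column: L(f1) = A f1 = (-9, 18, 3); its S-coordinates (3, -3, -3) give column 1.
Continuing for each basis vector yields [L]_S = [[3, 1, -3], [-3, 2, 3], [-3, 0, 0]].

[[3, 1, -3], [-3, 2, 3], [-3, 0, 0]]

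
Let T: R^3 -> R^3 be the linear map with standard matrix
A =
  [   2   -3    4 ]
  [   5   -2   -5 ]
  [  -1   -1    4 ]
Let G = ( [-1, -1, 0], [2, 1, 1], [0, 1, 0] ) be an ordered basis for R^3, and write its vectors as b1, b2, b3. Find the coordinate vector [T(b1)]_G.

Compute T(b1) = A b1 = [1, -3, 2] in standard coordinates.
Then write this in G-coordinates: solve for y in y_1 b1 + ... + y_3 b3 = [1, -3, 2].
This gives y = [3, 2, -2], which is column 1 of [T]_G.

[3, 2, -2]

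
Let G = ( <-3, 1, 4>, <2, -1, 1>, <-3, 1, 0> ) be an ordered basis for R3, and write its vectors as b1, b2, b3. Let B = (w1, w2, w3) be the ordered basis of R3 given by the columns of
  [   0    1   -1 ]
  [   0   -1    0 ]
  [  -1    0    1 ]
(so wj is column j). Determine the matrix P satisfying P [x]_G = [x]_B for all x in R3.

Column j of P is [bj]_B, since P maps G-coordinates to B-coordinates.
Expressing b1 in B: b1 = -2w1 - w2 + 2w3, so column 1 of P is <-2, -1, 2>.
Doing the same for each bj gives P = [[-2, -2, 2], [-1, 1, -1], [2, -1, 2]].

[[-2, -2, 2], [-1, 1, -1], [2, -1, 2]]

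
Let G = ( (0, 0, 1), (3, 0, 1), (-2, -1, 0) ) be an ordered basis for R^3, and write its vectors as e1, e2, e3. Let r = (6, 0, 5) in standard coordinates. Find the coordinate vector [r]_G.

(3, 2, 0)

We seek scalars with c_1 e1 + ... + c_3 e3 = r; equivalently solve M c = r where the columns of M are e1, ..., e3.
Gaussian elimination on [M | r] yields c = (3, 2, 0).
Check: 3e1 + 2e2 + 0·e3 = (6, 0, 5).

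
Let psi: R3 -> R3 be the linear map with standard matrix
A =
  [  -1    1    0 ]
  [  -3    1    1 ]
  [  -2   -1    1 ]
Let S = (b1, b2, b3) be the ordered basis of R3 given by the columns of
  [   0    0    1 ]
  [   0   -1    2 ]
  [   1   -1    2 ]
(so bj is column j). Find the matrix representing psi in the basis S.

[[0, 2, -3], [-1, 0, 1], [0, -1, 1]]

With P the matrix whose columns are b1, ..., b3, [psi]_S = P^(-1) A P.
Column by column: psi(b1) = A b1 = [0, 1, 1]; its S-coordinates [0, -1, 0] give column 1.
Continuing for each basis vector yields [psi]_S = [[0, 2, -3], [-1, 0, 1], [0, -1, 1]].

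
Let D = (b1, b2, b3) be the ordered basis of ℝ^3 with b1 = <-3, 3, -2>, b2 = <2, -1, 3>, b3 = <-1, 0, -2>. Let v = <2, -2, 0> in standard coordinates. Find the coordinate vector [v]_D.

Write v = c_1 b1 + ... + c_3 b3 and solve for the c_i.
Row-reducing the augmented matrix [M | v] gives c = (-2, -4, -4).
Check: -2b1 - 4b2 - 4b3 = <2, -2, 0>.

<-2, -4, -4>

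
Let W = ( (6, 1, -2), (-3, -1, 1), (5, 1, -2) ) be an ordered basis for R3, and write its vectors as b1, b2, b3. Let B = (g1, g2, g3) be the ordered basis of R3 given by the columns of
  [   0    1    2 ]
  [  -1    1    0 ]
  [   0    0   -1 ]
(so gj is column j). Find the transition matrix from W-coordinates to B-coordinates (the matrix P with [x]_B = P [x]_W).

[[1, 0, 0], [2, -1, 1], [2, -1, 2]]

Take x = bj: its W-coordinates are the j-th standard unit vector, so P e_j — column j of P — equals [bj]_B.
b1 = g1 + 2g2 + 2g3, giving column 1 = (1, 2, 2); repeating for each j gives P = [[1, 0, 0], [2, -1, 1], [2, -1, 2]].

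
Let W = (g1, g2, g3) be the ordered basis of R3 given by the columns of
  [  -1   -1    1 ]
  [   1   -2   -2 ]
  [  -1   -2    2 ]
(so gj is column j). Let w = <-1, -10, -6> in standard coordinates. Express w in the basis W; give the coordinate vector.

<-4, 4, -1>

We seek scalars with c_1 g1 + ... + c_3 g3 = w; equivalently solve M c = w where the columns of M are g1, ..., g3.
Solving this 3x3 system gives c = (-4, 4, -1).
Check: -4g1 + 4g2 - g3 = <-1, -10, -6>.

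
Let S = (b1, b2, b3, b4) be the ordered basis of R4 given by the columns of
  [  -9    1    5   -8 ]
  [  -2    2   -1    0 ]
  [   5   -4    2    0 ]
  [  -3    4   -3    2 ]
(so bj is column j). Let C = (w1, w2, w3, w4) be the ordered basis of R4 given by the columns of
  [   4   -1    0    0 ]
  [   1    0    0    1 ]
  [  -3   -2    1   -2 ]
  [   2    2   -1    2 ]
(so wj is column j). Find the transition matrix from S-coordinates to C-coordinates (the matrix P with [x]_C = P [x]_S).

[[-2, 0, 1, -2], [1, -1, -1, 0], [1, -2, -1, -2], [0, 2, -2, 2]]

Take x = bj: its S-coordinates are the j-th standard unit vector, so P e_j — column j of P — equals [bj]_C.
b1 = -2w1 + w2 + w3 + 0·w4, giving column 1 = <-2, 1, 1, 0>; repeating for each j gives P = [[-2, 0, 1, -2], [1, -1, -1, 0], [1, -2, -1, -2], [0, 2, -2, 2]].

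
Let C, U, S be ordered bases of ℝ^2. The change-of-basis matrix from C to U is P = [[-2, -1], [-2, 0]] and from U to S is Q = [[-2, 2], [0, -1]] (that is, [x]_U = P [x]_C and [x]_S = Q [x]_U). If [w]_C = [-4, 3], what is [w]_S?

[6, -8]

Composing the changes, [w]_S = Q P [w]_C.
Q P = [[0, 2], [2, 0]]; applying this to [-4, 3] gives [6, -8].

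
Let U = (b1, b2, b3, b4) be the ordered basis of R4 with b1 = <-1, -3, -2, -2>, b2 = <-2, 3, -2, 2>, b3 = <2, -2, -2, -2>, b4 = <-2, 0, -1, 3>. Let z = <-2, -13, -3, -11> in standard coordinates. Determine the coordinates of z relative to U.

We seek scalars with c_1 b1 + ... + c_4 b4 = z; equivalently solve M c = z where the columns of M are b1, ..., b4.
Solving this 4x4 system gives c = (4, -1, -1, -1).
Check: 4b1 - b2 - b3 - b4 = <-2, -13, -3, -11>.

<4, -1, -1, -1>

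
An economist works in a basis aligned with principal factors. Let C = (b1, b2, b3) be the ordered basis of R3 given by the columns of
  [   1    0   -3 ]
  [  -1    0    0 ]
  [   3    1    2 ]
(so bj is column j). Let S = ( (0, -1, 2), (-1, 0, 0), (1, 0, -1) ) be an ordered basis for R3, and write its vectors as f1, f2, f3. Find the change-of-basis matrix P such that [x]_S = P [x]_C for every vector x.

Column j of P is [bj]_S, since P maps C-coordinates to S-coordinates.
Expressing b1 in S: b1 = f1 - 2f2 - f3, so column 1 of P is (1, -2, -1).
Doing the same for each bj gives P = [[1, 0, 0], [-2, -1, 1], [-1, -1, -2]].

[[1, 0, 0], [-2, -1, 1], [-1, -1, -2]]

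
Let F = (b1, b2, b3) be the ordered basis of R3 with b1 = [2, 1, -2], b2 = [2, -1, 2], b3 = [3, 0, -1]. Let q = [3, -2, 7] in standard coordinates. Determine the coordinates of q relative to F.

[2, 4, -3]

Write q = c_1 b1 + ... + c_3 b3 and solve for the c_i.
Solving this 3x3 system gives c = (2, 4, -3).
Check: 2b1 + 4b2 - 3b3 = [3, -2, 7].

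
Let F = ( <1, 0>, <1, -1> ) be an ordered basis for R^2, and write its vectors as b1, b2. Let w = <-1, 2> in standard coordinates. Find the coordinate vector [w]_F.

[w]_F is the unique c with M c = w, where M has columns b1, b2.
System: c_1 + c_2 = -1, 0c_1 - c_2 = 2; solving gives c_1 = 1, c_2 = -2.
Check: b1 - 2b2 = <-1, 2>.

<1, -2>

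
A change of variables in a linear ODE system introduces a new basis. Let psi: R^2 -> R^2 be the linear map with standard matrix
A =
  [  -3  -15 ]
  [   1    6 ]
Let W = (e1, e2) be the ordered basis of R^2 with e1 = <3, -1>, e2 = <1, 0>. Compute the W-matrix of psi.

[[3, -1], [-3, 0]]

With P the matrix whose columns are e1, e2, [psi]_W = P^(-1) A P.
Column by column: psi(e1) = A e1 = <6, -3>; its W-coordinates <3, -3> give column 1.
Continuing for each basis vector yields [psi]_W = [[3, -1], [-3, 0]].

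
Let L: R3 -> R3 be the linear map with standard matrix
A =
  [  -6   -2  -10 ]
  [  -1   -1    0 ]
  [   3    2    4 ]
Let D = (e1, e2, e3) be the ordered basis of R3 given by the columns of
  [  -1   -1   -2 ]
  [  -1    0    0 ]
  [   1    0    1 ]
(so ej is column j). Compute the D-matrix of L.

[[-2, -1, -2], [2, -1, 0], [1, -2, 0]]

Let P have columns e1, ..., e3. Then [L]_D = P^(-1) A P.
Here det P = -1, so P^(-1) is integer; computing A P first and then P^(-1)(A P) gives [[-2, -1, -2], [2, -1, 0], [1, -2, 0]].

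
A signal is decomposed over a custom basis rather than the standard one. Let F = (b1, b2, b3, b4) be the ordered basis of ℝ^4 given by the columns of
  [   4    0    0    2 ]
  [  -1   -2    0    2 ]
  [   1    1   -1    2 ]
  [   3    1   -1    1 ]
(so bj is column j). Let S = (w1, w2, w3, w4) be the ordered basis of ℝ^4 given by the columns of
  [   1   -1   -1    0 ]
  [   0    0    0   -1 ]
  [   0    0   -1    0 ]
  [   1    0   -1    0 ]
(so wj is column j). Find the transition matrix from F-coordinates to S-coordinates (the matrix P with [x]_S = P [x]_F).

[[2, 0, 0, -1], [-1, 1, -1, -1], [-1, -1, 1, -2], [1, 2, 0, -2]]

Column j of P is [bj]_S, since P maps F-coordinates to S-coordinates.
Expressing b1 in S: b1 = 2w1 - w2 - w3 + w4, so column 1 of P is [2, -1, -1, 1].
Doing the same for each bj gives P = [[2, 0, 0, -1], [-1, 1, -1, -1], [-1, -1, 1, -2], [1, 2, 0, -2]].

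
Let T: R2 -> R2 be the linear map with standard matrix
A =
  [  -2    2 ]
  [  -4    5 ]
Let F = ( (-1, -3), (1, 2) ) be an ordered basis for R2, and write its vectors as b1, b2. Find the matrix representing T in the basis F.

With P the matrix whose columns are b1, b2, [T]_F = P^(-1) A P.
Column by column: T(b1) = A b1 = (-4, -11); its F-coordinates (3, -1) give column 1.
Continuing for each basis vector yields [T]_F = [[3, -2], [-1, 0]].

[[3, -2], [-1, 0]]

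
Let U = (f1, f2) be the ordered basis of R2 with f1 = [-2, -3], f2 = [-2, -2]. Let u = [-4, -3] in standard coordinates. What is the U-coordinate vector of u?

[-1, 3]

We seek scalars with c_1 f1 + c_2 f2 = u; equivalently solve M c = u where the columns of M are f1, f2.
System: -2c_1 - 2c_2 = -4, -3c_1 - 2c_2 = -3; solving gives c_1 = -1, c_2 = 3.
Check: -f1 + 3f2 = [-4, -3].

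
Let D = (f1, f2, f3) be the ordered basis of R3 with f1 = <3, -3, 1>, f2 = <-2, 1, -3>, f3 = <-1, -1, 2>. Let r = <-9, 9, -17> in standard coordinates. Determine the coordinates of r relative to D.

[r]_D is the unique c with M c = r, where M has columns f1, ..., f3.
Solving this 3x3 system gives c = (-1, 4, -2).
Check: -f1 + 4f2 - 2f3 = <-9, 9, -17>.

<-1, 4, -2>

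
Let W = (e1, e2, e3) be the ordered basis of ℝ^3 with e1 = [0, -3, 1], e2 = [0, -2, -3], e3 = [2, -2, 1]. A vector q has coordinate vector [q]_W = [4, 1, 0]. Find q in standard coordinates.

By definition q = 4e1 + e2 + 0·e3.
Summing componentwise gives [0, -14, 1].

[0, -14, 1]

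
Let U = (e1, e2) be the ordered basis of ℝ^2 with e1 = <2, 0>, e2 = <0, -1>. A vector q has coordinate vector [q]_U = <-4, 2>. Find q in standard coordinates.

The coordinates say q = -4e1 + 2e2; adding the scaled basis vectors gives <-8, -2>.

<-8, -2>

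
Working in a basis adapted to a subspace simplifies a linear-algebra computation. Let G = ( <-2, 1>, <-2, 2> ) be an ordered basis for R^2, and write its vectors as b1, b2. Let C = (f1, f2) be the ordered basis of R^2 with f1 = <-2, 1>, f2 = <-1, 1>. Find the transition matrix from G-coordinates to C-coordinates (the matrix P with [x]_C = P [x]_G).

Take x = bj: its G-coordinates are the j-th standard unit vector, so P e_j — column j of P — equals [bj]_C.
b1 = f1 + 0·f2, giving column 1 = <1, 0>; repeating for each j gives P = [[1, 0], [0, 2]].

[[1, 0], [0, 2]]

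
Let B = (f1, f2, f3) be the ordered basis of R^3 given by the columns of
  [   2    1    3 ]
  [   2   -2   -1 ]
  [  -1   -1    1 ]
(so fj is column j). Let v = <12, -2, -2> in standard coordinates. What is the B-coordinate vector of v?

[v]_B is the unique c with M c = v, where M has columns f1, ..., f3.
Gaussian elimination on [M | v] yields c = (2, 2, 2).
Check: 2f1 + 2f2 + 2f3 = <12, -2, -2>.

<2, 2, 2>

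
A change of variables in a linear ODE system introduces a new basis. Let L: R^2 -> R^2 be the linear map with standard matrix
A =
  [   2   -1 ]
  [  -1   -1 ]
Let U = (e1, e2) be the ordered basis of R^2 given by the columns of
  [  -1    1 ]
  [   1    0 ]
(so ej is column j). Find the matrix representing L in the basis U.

With P the matrix whose columns are e1, e2, [L]_U = P^(-1) A P.
Column by column: L(e1) = A e1 = [-3, 0]; its U-coordinates [0, -3] give column 1.
Continuing for each basis vector yields [L]_U = [[0, -1], [-3, 1]].

[[0, -1], [-3, 1]]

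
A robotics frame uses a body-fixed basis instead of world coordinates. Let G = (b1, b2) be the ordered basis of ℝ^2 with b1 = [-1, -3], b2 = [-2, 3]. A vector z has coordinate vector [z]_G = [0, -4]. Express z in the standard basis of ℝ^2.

By definition z = 0·b1 - 4b2.
Summing componentwise gives [8, -12].

[8, -12]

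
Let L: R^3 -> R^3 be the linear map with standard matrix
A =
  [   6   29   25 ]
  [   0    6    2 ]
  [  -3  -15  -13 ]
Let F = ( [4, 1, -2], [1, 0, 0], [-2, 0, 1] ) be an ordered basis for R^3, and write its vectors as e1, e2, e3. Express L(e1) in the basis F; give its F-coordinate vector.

Compute L(e1) = A e1 = [3, 2, -1] in standard coordinates.
Then write this in F-coordinates: solve for y in y_1 e1 + ... + y_3 e3 = [3, 2, -1].
This gives y = [2, 1, 3], which is column 1 of [L]_F.

[2, 1, 3]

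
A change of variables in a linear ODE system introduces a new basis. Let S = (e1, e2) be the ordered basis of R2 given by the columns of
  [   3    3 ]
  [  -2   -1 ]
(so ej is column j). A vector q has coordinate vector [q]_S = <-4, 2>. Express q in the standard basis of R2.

The coordinates say q = -4e1 + 2e2; adding the scaled basis vectors gives <-6, 6>.

<-6, 6>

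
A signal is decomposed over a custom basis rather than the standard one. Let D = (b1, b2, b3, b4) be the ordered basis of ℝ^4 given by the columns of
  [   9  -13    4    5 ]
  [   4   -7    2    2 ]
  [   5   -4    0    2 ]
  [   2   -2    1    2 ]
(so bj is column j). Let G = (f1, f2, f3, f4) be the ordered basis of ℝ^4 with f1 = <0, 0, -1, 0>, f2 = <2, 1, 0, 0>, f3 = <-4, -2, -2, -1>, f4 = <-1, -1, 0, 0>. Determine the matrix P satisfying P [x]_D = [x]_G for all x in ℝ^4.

Column j of P is [bj]_G, since P maps D-coordinates to G-coordinates.
Expressing b1 in G: b1 = -f1 + f2 - 2f3 + f4, so column 1 of P is <-1, 1, -2, 1>.
Doing the same for each bj gives P = [[-1, 0, 2, 2], [1, -2, 0, -1], [-2, 2, -1, -2], [1, 1, 0, 1]].

[[-1, 0, 2, 2], [1, -2, 0, -1], [-2, 2, -1, -2], [1, 1, 0, 1]]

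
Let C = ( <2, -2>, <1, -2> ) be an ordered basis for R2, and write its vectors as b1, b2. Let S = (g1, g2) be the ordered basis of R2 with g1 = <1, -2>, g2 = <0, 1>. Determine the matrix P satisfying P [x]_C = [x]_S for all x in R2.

[[2, 1], [2, 0]]

Take x = bj: its C-coordinates are the j-th standard unit vector, so P e_j — column j of P — equals [bj]_S.
b1 = 2g1 + 2g2, giving column 1 = <2, 2>; repeating for each j gives P = [[2, 1], [2, 0]].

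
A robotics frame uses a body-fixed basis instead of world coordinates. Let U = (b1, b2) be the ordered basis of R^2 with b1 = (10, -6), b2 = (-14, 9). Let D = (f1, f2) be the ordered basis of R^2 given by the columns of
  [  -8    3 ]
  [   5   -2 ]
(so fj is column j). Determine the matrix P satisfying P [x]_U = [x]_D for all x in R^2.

Let M have columns bj and N have columns fj. Then for every x, N [x]_D = x = M [x]_U, so P = N^(-1) M.
Since det N = 1, N^(-1) has integer entries; multiplying gives P = [[-2, 1], [-2, -2]].

[[-2, 1], [-2, -2]]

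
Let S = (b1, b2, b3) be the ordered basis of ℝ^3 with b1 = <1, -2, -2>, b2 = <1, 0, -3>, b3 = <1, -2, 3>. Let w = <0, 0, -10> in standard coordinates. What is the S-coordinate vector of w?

<2, 0, -2>

[w]_S is the unique c with M c = w, where M has columns b1, ..., b3.
Gaussian elimination on [M | w] yields c = (2, 0, -2).
Check: 2b1 + 0·b2 - 2b3 = <0, 0, -10>.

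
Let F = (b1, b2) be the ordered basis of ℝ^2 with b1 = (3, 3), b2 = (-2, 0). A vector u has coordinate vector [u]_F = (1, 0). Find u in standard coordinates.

(3, 3)

u = M [u]_F, where M has columns b1, b2.
Carrying out the matrix-vector product, u = (3, 3).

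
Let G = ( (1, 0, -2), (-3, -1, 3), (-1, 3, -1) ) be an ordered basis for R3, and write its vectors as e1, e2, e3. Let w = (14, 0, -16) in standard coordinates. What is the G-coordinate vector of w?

(4, -3, -1)

We seek scalars with c_1 e1 + ... + c_3 e3 = w; equivalently solve M c = w where the columns of M are e1, ..., e3.
Solving this 3x3 system gives c = (4, -3, -1).
Check: 4e1 - 3e2 - e3 = (14, 0, -16).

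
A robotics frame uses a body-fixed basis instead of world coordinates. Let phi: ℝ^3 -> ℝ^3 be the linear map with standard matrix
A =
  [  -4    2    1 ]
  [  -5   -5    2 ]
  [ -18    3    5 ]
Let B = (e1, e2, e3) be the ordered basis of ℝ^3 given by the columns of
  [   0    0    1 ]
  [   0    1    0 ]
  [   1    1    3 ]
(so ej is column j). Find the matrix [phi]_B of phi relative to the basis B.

[[0, 2, -1], [2, -3, 1], [1, 3, -1]]

The j-th column of [phi]_B is [phi(ej)]_B.
phi(e1) = A e1 = <1, 2, 5> = 0·e1 + 2e2 + e3, so column 1 is <0, 2, 1>.
Repeating for e2, e3 and assembling the columns gives [[0, 2, -1], [2, -3, 1], [1, 3, -1]].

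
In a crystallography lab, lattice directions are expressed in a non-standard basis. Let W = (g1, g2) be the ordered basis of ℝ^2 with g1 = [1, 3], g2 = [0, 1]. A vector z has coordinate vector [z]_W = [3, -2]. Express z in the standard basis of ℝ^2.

[3, 7]

z = M [z]_W, where M has columns g1, g2.
Carrying out the matrix-vector product, z = [3, 7].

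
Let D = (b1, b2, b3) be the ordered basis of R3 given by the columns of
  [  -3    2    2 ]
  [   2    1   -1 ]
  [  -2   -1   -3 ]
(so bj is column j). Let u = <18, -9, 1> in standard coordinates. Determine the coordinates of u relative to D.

[u]_D is the unique c with M c = u, where M has columns b1, ..., b3.
Solving this 3x3 system gives c = (-4, 1, 2).
Check: -4b1 + b2 + 2b3 = <18, -9, 1>.

<-4, 1, 2>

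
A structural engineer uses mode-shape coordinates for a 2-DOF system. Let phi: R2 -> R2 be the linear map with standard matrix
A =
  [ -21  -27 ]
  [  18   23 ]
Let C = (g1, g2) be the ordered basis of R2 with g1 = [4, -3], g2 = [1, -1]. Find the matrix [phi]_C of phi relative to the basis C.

[[0, 1], [-3, 2]]

Let P have columns g1, g2. Then [phi]_C = P^(-1) A P.
Here det P = -1, so P^(-1) is integer; computing A P first and then P^(-1)(A P) gives [[0, 1], [-3, 2]].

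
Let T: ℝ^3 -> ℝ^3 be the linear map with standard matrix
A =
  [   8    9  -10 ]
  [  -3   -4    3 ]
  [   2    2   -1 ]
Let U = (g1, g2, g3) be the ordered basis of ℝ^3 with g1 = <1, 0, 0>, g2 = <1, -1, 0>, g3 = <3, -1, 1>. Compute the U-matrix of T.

Let P have columns g1, ..., g3. Then [T]_U = P^(-1) A P.
Here det P = -1, so P^(-1) is integer; computing A P first and then P^(-1)(A P) gives [[1, 0, -3], [1, -1, -1], [2, 0, 3]].

[[1, 0, -3], [1, -1, -1], [2, 0, 3]]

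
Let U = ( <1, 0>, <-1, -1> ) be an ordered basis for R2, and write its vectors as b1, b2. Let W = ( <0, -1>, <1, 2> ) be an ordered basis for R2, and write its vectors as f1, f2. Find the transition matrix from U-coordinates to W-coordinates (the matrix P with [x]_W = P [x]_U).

Take x = bj: its U-coordinates are the j-th standard unit vector, so P e_j — column j of P — equals [bj]_W.
b1 = 2f1 + f2, giving column 1 = <2, 1>; repeating for each j gives P = [[2, -1], [1, -1]].

[[2, -1], [1, -1]]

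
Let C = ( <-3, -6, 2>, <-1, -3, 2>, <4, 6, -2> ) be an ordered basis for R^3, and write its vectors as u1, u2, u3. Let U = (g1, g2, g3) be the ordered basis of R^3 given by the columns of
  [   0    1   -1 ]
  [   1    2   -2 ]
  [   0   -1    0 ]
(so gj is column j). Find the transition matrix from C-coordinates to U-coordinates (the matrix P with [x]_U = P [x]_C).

[[0, -1, -2], [-2, -2, 2], [1, -1, -2]]

Column j of P is [uj]_U, since P maps C-coordinates to U-coordinates.
Expressing u1 in U: u1 = 0·g1 - 2g2 + g3, so column 1 of P is <0, -2, 1>.
Doing the same for each uj gives P = [[0, -1, -2], [-2, -2, 2], [1, -1, -2]].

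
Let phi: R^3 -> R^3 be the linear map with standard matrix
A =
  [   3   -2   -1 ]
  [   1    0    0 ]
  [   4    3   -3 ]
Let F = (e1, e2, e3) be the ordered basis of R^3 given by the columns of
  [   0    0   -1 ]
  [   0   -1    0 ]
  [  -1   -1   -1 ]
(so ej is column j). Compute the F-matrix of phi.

[[-2, 3, -2], [0, 0, 1], [-1, -3, 2]]

The j-th column of [phi]_F is [phi(ej)]_F.
phi(e1) = A e1 = [1, 0, 3] = -2e1 + 0·e2 - e3, so column 1 is [-2, 0, -1].
Repeating for e2, e3 and assembling the columns gives [[-2, 3, -2], [0, 0, 1], [-1, -3, 2]].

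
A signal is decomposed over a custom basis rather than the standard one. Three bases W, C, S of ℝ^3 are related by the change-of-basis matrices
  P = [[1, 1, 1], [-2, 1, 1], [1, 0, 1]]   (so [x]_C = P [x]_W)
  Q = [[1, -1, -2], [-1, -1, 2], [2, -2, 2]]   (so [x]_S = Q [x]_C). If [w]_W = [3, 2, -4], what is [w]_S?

[11, 5, 16]

Apply P to get C-coordinates [1, -8, -1], then Q to get S-coordinates.
The result is [w]_S = [11, 5, 16].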